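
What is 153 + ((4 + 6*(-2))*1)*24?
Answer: -39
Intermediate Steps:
153 + ((4 + 6*(-2))*1)*24 = 153 + ((4 - 12)*1)*24 = 153 - 8*1*24 = 153 - 8*24 = 153 - 192 = -39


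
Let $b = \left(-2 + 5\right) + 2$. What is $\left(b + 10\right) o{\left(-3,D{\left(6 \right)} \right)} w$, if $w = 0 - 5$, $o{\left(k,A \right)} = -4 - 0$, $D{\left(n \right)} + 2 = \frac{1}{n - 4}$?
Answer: $300$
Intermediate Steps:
$b = 5$ ($b = 3 + 2 = 5$)
$D{\left(n \right)} = -2 + \frac{1}{-4 + n}$ ($D{\left(n \right)} = -2 + \frac{1}{n - 4} = -2 + \frac{1}{-4 + n}$)
$o{\left(k,A \right)} = -4$ ($o{\left(k,A \right)} = -4 + 0 = -4$)
$w = -5$ ($w = 0 - 5 = -5$)
$\left(b + 10\right) o{\left(-3,D{\left(6 \right)} \right)} w = \left(5 + 10\right) \left(-4\right) \left(-5\right) = 15 \left(-4\right) \left(-5\right) = \left(-60\right) \left(-5\right) = 300$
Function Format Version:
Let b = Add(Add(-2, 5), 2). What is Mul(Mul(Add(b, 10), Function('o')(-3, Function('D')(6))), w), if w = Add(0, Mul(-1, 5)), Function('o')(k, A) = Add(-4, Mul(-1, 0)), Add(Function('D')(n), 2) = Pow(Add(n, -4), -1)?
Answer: 300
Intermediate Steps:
b = 5 (b = Add(3, 2) = 5)
Function('D')(n) = Add(-2, Pow(Add(-4, n), -1)) (Function('D')(n) = Add(-2, Pow(Add(n, -4), -1)) = Add(-2, Pow(Add(-4, n), -1)))
Function('o')(k, A) = -4 (Function('o')(k, A) = Add(-4, 0) = -4)
w = -5 (w = Add(0, -5) = -5)
Mul(Mul(Add(b, 10), Function('o')(-3, Function('D')(6))), w) = Mul(Mul(Add(5, 10), -4), -5) = Mul(Mul(15, -4), -5) = Mul(-60, -5) = 300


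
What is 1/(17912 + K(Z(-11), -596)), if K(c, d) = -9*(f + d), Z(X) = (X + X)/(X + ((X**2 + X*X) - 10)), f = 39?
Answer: 1/22925 ≈ 4.3620e-5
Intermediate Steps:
Z(X) = 2*X/(-10 + X + 2*X**2) (Z(X) = (2*X)/(X + ((X**2 + X**2) - 10)) = (2*X)/(X + (2*X**2 - 10)) = (2*X)/(X + (-10 + 2*X**2)) = (2*X)/(-10 + X + 2*X**2) = 2*X/(-10 + X + 2*X**2))
K(c, d) = -351 - 9*d (K(c, d) = -9*(39 + d) = -351 - 9*d)
1/(17912 + K(Z(-11), -596)) = 1/(17912 + (-351 - 9*(-596))) = 1/(17912 + (-351 + 5364)) = 1/(17912 + 5013) = 1/22925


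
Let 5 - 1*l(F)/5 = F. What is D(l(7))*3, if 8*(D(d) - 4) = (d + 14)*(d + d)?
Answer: -18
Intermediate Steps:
l(F) = 25 - 5*F
D(d) = 4 + d*(14 + d)/4 (D(d) = 4 + ((d + 14)*(d + d))/8 = 4 + ((14 + d)*(2*d))/8 = 4 + (2*d*(14 + d))/8 = 4 + d*(14 + d)/4)
D(l(7))*3 = (4 + (25 - 5*7)²/4 + 7*(25 - 5*7)/2)*3 = (4 + (25 - 35)²/4 + 7*(25 - 35)/2)*3 = (4 + (¼)*(-10)² + (7/2)*(-10))*3 = (4 + (¼)*100 - 35)*3 = (4 + 25 - 35)*3 = -6*3 = -18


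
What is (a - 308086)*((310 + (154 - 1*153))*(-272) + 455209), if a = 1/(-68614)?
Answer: -46357855081365/406 ≈ -1.1418e+11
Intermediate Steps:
a = -1/68614 ≈ -1.4574e-5
(a - 308086)*((310 + (154 - 1*153))*(-272) + 455209) = (-1/68614 - 308086)*((310 + (154 - 1*153))*(-272) + 455209) = -21139012805*((310 + (154 - 153))*(-272) + 455209)/68614 = -21139012805*((310 + 1)*(-272) + 455209)/68614 = -21139012805*(311*(-272) + 455209)/68614 = -21139012805*(-84592 + 455209)/68614 = -21139012805/68614*370617 = -46357855081365/406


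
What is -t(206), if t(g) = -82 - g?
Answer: 288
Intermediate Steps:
-t(206) = -(-82 - 1*206) = -(-82 - 206) = -1*(-288) = 288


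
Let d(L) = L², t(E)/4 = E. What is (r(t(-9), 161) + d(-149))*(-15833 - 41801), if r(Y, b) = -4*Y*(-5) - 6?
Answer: -1237690150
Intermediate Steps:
t(E) = 4*E
r(Y, b) = -6 + 20*Y (r(Y, b) = 20*Y - 6 = -6 + 20*Y)
(r(t(-9), 161) + d(-149))*(-15833 - 41801) = ((-6 + 20*(4*(-9))) + (-149)²)*(-15833 - 41801) = ((-6 + 20*(-36)) + 22201)*(-57634) = ((-6 - 720) + 22201)*(-57634) = (-726 + 22201)*(-57634) = 21475*(-57634) = -1237690150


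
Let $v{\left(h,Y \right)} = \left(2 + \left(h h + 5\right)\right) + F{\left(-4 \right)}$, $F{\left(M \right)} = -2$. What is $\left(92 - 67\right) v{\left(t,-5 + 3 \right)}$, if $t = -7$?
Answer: $1350$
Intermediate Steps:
$v{\left(h,Y \right)} = 5 + h^{2}$ ($v{\left(h,Y \right)} = \left(2 + \left(h h + 5\right)\right) - 2 = \left(2 + \left(h^{2} + 5\right)\right) - 2 = \left(2 + \left(5 + h^{2}\right)\right) - 2 = \left(7 + h^{2}\right) - 2 = 5 + h^{2}$)
$\left(92 - 67\right) v{\left(t,-5 + 3 \right)} = \left(92 - 67\right) \left(5 + \left(-7\right)^{2}\right) = 25 \left(5 + 49\right) = 25 \cdot 54 = 1350$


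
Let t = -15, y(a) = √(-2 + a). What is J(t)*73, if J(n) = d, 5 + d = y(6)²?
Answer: -73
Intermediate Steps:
d = -1 (d = -5 + (√(-2 + 6))² = -5 + (√4)² = -5 + 2² = -5 + 4 = -1)
J(n) = -1
J(t)*73 = -1*73 = -73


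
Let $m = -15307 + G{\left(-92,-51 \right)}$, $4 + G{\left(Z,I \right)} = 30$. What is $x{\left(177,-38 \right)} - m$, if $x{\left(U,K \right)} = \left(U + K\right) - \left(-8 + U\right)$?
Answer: $15251$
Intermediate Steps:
$G{\left(Z,I \right)} = 26$ ($G{\left(Z,I \right)} = -4 + 30 = 26$)
$m = -15281$ ($m = -15307 + 26 = -15281$)
$x{\left(U,K \right)} = 8 + K$ ($x{\left(U,K \right)} = \left(K + U\right) - \left(-8 + U\right) = 8 + K$)
$x{\left(177,-38 \right)} - m = \left(8 - 38\right) - -15281 = -30 + 15281 = 15251$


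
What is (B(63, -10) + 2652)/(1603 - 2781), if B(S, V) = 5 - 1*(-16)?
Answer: -2673/1178 ≈ -2.2691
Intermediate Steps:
B(S, V) = 21 (B(S, V) = 5 + 16 = 21)
(B(63, -10) + 2652)/(1603 - 2781) = (21 + 2652)/(1603 - 2781) = 2673/(-1178) = 2673*(-1/1178) = -2673/1178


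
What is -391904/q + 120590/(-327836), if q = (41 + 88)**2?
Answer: -65243488967/2727759438 ≈ -23.918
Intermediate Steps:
q = 16641 (q = 129**2 = 16641)
-391904/q + 120590/(-327836) = -391904/16641 + 120590/(-327836) = -391904*1/16641 + 120590*(-1/327836) = -391904/16641 - 60295/163918 = -65243488967/2727759438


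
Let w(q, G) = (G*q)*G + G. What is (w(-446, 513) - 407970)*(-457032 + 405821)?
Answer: 6031674136341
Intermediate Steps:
w(q, G) = G + q*G² (w(q, G) = q*G² + G = G + q*G²)
(w(-446, 513) - 407970)*(-457032 + 405821) = (513*(1 + 513*(-446)) - 407970)*(-457032 + 405821) = (513*(1 - 228798) - 407970)*(-51211) = (513*(-228797) - 407970)*(-51211) = (-117372861 - 407970)*(-51211) = -117780831*(-51211) = 6031674136341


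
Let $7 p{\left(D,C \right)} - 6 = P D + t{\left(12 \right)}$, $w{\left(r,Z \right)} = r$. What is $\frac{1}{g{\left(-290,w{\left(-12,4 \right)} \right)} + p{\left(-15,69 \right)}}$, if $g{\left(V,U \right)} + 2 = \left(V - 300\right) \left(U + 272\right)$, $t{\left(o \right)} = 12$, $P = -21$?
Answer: $- \frac{7}{1073481} \approx -6.5208 \cdot 10^{-6}$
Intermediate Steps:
$g{\left(V,U \right)} = -2 + \left(-300 + V\right) \left(272 + U\right)$ ($g{\left(V,U \right)} = -2 + \left(V - 300\right) \left(U + 272\right) = -2 + \left(-300 + V\right) \left(272 + U\right)$)
$p{\left(D,C \right)} = \frac{18}{7} - 3 D$ ($p{\left(D,C \right)} = \frac{6}{7} + \frac{- 21 D + 12}{7} = \frac{6}{7} + \frac{12 - 21 D}{7} = \frac{6}{7} - \left(- \frac{12}{7} + 3 D\right) = \frac{18}{7} - 3 D$)
$\frac{1}{g{\left(-290,w{\left(-12,4 \right)} \right)} + p{\left(-15,69 \right)}} = \frac{1}{\left(-81602 - -3600 + 272 \left(-290\right) - -3480\right) + \left(\frac{18}{7} - -45\right)} = \frac{1}{\left(-81602 + 3600 - 78880 + 3480\right) + \left(\frac{18}{7} + 45\right)} = \frac{1}{-153402 + \frac{333}{7}} = \frac{1}{- \frac{1073481}{7}} = - \frac{7}{1073481}$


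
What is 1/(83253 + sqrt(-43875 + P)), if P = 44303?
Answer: 83253/6931061581 - 2*sqrt(107)/6931061581 ≈ 1.2009e-5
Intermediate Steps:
1/(83253 + sqrt(-43875 + P)) = 1/(83253 + sqrt(-43875 + 44303)) = 1/(83253 + sqrt(428)) = 1/(83253 + 2*sqrt(107))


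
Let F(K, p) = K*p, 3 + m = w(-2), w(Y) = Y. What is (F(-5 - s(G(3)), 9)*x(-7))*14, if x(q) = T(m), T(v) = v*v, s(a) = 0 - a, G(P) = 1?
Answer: -12600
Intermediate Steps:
s(a) = -a
m = -5 (m = -3 - 2 = -5)
T(v) = v²
x(q) = 25 (x(q) = (-5)² = 25)
(F(-5 - s(G(3)), 9)*x(-7))*14 = (((-5 - (-1))*9)*25)*14 = (((-5 - 1*(-1))*9)*25)*14 = (((-5 + 1)*9)*25)*14 = (-4*9*25)*14 = -36*25*14 = -900*14 = -12600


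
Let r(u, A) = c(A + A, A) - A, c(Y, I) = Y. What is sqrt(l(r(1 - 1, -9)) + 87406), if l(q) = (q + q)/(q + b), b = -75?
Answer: sqrt(17131618)/14 ≈ 295.65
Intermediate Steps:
r(u, A) = A (r(u, A) = (A + A) - A = 2*A - A = A)
l(q) = 2*q/(-75 + q) (l(q) = (q + q)/(q - 75) = (2*q)/(-75 + q) = 2*q/(-75 + q))
sqrt(l(r(1 - 1, -9)) + 87406) = sqrt(2*(-9)/(-75 - 9) + 87406) = sqrt(2*(-9)/(-84) + 87406) = sqrt(2*(-9)*(-1/84) + 87406) = sqrt(3/14 + 87406) = sqrt(1223687/14) = sqrt(17131618)/14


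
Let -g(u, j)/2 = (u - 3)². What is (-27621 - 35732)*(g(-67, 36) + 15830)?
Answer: -382018590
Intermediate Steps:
g(u, j) = -2*(-3 + u)² (g(u, j) = -2*(u - 3)² = -2*(-3 + u)²)
(-27621 - 35732)*(g(-67, 36) + 15830) = (-27621 - 35732)*(-2*(-3 - 67)² + 15830) = -63353*(-2*(-70)² + 15830) = -63353*(-2*4900 + 15830) = -63353*(-9800 + 15830) = -63353*6030 = -382018590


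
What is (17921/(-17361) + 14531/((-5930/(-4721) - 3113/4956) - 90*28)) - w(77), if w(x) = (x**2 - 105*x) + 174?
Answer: 2021358872325725737/1023369195412593 ≈ 1975.2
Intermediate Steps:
w(x) = 174 + x**2 - 105*x
(17921/(-17361) + 14531/((-5930/(-4721) - 3113/4956) - 90*28)) - w(77) = (17921/(-17361) + 14531/((-5930/(-4721) - 3113/4956) - 90*28)) - (174 + 77**2 - 105*77) = (17921*(-1/17361) + 14531/((-5930*(-1/4721) - 3113*1/4956) - 1*2520)) - (174 + 5929 - 8085) = (-17921/17361 + 14531/((5930/4721 - 3113/4956) - 2520)) - 1*(-1982) = (-17921/17361 + 14531/(14692607/23397276 - 2520)) + 1982 = (-17921/17361 + 14531/(-58946442913/23397276)) + 1982 = (-17921/17361 + 14531*(-23397276/58946442913)) + 1982 = (-17921/17361 - 339985817556/58946442913) + 1982 = -6958872982033589/1023369195412593 + 1982 = 2021358872325725737/1023369195412593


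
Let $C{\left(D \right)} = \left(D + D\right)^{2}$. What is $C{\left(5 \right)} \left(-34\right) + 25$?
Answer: $-3375$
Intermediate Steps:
$C{\left(D \right)} = 4 D^{2}$ ($C{\left(D \right)} = \left(2 D\right)^{2} = 4 D^{2}$)
$C{\left(5 \right)} \left(-34\right) + 25 = 4 \cdot 5^{2} \left(-34\right) + 25 = 4 \cdot 25 \left(-34\right) + 25 = 100 \left(-34\right) + 25 = -3400 + 25 = -3375$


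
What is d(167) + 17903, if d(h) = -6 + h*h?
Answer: 45786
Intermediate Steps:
d(h) = -6 + h²
d(167) + 17903 = (-6 + 167²) + 17903 = (-6 + 27889) + 17903 = 27883 + 17903 = 45786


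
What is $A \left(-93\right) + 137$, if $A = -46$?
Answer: $4415$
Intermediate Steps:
$A \left(-93\right) + 137 = \left(-46\right) \left(-93\right) + 137 = 4278 + 137 = 4415$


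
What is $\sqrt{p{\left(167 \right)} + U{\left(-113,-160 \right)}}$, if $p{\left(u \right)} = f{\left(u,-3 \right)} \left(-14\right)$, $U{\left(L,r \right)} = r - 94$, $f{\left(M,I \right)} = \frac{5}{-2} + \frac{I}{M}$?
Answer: $\frac{9 i \sqrt{75317}}{167} \approx 14.79 i$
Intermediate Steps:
$f{\left(M,I \right)} = - \frac{5}{2} + \frac{I}{M}$ ($f{\left(M,I \right)} = 5 \left(- \frac{1}{2}\right) + \frac{I}{M} = - \frac{5}{2} + \frac{I}{M}$)
$U{\left(L,r \right)} = -94 + r$
$p{\left(u \right)} = 35 + \frac{42}{u}$ ($p{\left(u \right)} = \left(- \frac{5}{2} - \frac{3}{u}\right) \left(-14\right) = 35 + \frac{42}{u}$)
$\sqrt{p{\left(167 \right)} + U{\left(-113,-160 \right)}} = \sqrt{\left(35 + \frac{42}{167}\right) - 254} = \sqrt{\frac{5887}{167} - 254} = \sqrt{- \frac{36531}{167}} = \frac{9 i \sqrt{75317}}{167}$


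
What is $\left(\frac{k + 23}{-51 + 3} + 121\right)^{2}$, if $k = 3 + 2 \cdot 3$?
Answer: $\frac{130321}{9} \approx 14480.0$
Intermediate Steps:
$k = 9$ ($k = 3 + 6 = 9$)
$\left(\frac{k + 23}{-51 + 3} + 121\right)^{2} = \left(\frac{9 + 23}{-51 + 3} + 121\right)^{2} = \left(\frac{32}{-48} + 121\right)^{2} = \left(32 \left(- \frac{1}{48}\right) + 121\right)^{2} = \left(- \frac{2}{3} + 121\right)^{2} = \left(\frac{361}{3}\right)^{2} = \frac{130321}{9}$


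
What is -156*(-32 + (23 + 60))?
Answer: -7956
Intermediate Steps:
-156*(-32 + (23 + 60)) = -156*(-32 + 83) = -156*51 = -7956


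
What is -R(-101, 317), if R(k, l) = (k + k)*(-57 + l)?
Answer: 52520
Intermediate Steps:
R(k, l) = 2*k*(-57 + l) (R(k, l) = (2*k)*(-57 + l) = 2*k*(-57 + l))
-R(-101, 317) = -2*(-101)*(-57 + 317) = -2*(-101)*260 = -1*(-52520) = 52520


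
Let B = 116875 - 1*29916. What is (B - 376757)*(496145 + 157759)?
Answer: -189500071392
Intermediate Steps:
B = 86959 (B = 116875 - 29916 = 86959)
(B - 376757)*(496145 + 157759) = (86959 - 376757)*(496145 + 157759) = -289798*653904 = -189500071392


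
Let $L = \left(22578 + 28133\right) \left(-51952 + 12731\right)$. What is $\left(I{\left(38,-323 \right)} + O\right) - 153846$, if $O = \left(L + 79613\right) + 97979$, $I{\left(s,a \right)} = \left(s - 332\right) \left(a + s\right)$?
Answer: $-1988828595$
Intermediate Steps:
$L = -1988936131$ ($L = 50711 \left(-39221\right) = -1988936131$)
$I{\left(s,a \right)} = \left(-332 + s\right) \left(a + s\right)$
$O = -1988758539$ ($O = \left(-1988936131 + 79613\right) + 97979 = -1988856518 + 97979 = -1988758539$)
$\left(I{\left(38,-323 \right)} + O\right) - 153846 = \left(\left(38^{2} - -107236 - 12616 - 12274\right) - 1988758539\right) - 153846 = \left(\left(1444 + 107236 - 12616 - 12274\right) - 1988758539\right) - 153846 = \left(83790 - 1988758539\right) - 153846 = -1988674749 - 153846 = -1988828595$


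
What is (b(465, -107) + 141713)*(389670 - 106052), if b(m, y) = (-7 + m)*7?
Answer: 41101636942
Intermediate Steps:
b(m, y) = -49 + 7*m
(b(465, -107) + 141713)*(389670 - 106052) = ((-49 + 7*465) + 141713)*(389670 - 106052) = ((-49 + 3255) + 141713)*283618 = (3206 + 141713)*283618 = 144919*283618 = 41101636942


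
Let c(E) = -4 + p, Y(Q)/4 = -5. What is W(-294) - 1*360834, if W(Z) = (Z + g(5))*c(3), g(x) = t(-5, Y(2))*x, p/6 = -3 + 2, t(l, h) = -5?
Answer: -357644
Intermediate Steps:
Y(Q) = -20 (Y(Q) = 4*(-5) = -20)
p = -6 (p = 6*(-3 + 2) = 6*(-1) = -6)
g(x) = -5*x
c(E) = -10 (c(E) = -4 - 6 = -10)
W(Z) = 250 - 10*Z (W(Z) = (Z - 5*5)*(-10) = (Z - 25)*(-10) = (-25 + Z)*(-10) = 250 - 10*Z)
W(-294) - 1*360834 = (250 - 10*(-294)) - 1*360834 = (250 + 2940) - 360834 = 3190 - 360834 = -357644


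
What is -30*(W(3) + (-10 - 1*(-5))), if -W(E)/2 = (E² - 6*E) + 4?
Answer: -150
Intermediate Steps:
W(E) = -8 - 2*E² + 12*E (W(E) = -2*((E² - 6*E) + 4) = -2*(4 + E² - 6*E) = -8 - 2*E² + 12*E)
-30*(W(3) + (-10 - 1*(-5))) = -30*((-8 - 2*3² + 12*3) + (-10 - 1*(-5))) = -30*((-8 - 2*9 + 36) + (-10 + 5)) = -30*((-8 - 18 + 36) - 5) = -30*(10 - 5) = -30*5 = -150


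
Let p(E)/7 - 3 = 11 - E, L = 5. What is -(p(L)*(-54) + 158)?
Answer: 3244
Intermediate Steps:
p(E) = 98 - 7*E (p(E) = 21 + 7*(11 - E) = 21 + (77 - 7*E) = 98 - 7*E)
-(p(L)*(-54) + 158) = -((98 - 7*5)*(-54) + 158) = -((98 - 35)*(-54) + 158) = -(63*(-54) + 158) = -(-3402 + 158) = -1*(-3244) = 3244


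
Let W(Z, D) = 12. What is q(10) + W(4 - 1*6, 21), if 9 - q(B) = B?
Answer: 11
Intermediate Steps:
q(B) = 9 - B
q(10) + W(4 - 1*6, 21) = (9 - 1*10) + 12 = (9 - 10) + 12 = -1 + 12 = 11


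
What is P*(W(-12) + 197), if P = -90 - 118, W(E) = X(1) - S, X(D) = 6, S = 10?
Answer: -40144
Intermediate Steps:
W(E) = -4 (W(E) = 6 - 1*10 = 6 - 10 = -4)
P = -208
P*(W(-12) + 197) = -208*(-4 + 197) = -208*193 = -40144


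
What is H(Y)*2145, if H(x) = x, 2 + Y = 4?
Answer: 4290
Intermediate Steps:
Y = 2 (Y = -2 + 4 = 2)
H(Y)*2145 = 2*2145 = 4290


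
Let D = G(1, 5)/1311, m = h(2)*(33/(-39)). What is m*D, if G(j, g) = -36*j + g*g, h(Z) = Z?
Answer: 242/17043 ≈ 0.014199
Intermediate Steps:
G(j, g) = g² - 36*j (G(j, g) = -36*j + g² = g² - 36*j)
m = -22/13 (m = 2*(33/(-39)) = 2*(33*(-1/39)) = 2*(-11/13) = -22/13 ≈ -1.6923)
D = -11/1311 (D = (5² - 36*1)/1311 = (25 - 36)*(1/1311) = -11*1/1311 = -11/1311 ≈ -0.0083905)
m*D = -22/13*(-11/1311) = 242/17043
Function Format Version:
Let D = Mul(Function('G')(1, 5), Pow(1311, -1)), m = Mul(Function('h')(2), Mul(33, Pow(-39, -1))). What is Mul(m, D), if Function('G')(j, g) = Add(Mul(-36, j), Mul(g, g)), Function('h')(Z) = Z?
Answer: Rational(242, 17043) ≈ 0.014199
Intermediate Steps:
Function('G')(j, g) = Add(Pow(g, 2), Mul(-36, j)) (Function('G')(j, g) = Add(Mul(-36, j), Pow(g, 2)) = Add(Pow(g, 2), Mul(-36, j)))
m = Rational(-22, 13) (m = Mul(2, Mul(33, Pow(-39, -1))) = Mul(2, Mul(33, Rational(-1, 39))) = Mul(2, Rational(-11, 13)) = Rational(-22, 13) ≈ -1.6923)
D = Rational(-11, 1311) (D = Mul(Add(Pow(5, 2), Mul(-36, 1)), Pow(1311, -1)) = Mul(Add(25, -36), Rational(1, 1311)) = Mul(-11, Rational(1, 1311)) = Rational(-11, 1311) ≈ -0.0083905)
Mul(m, D) = Mul(Rational(-22, 13), Rational(-11, 1311)) = Rational(242, 17043)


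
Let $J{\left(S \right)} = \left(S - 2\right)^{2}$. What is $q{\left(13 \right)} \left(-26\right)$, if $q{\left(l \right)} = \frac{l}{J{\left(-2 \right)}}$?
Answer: $- \frac{169}{8} \approx -21.125$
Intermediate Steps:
$J{\left(S \right)} = \left(-2 + S\right)^{2}$
$q{\left(l \right)} = \frac{l}{16}$ ($q{\left(l \right)} = \frac{l}{\left(-2 - 2\right)^{2}} = \frac{l}{\left(-4\right)^{2}} = \frac{l}{16}$)
$q{\left(13 \right)} \left(-26\right) = \frac{1}{16} \cdot 13 \left(-26\right) = \frac{13}{16} \left(-26\right) = - \frac{169}{8}$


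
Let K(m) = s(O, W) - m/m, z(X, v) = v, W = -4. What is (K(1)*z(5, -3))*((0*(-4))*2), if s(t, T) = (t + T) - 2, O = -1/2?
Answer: 0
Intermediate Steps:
O = -½ (O = -1*½ = -½ ≈ -0.50000)
s(t, T) = -2 + T + t (s(t, T) = (T + t) - 2 = -2 + T + t)
K(m) = -15/2 (K(m) = (-2 - 4 - ½) - m/m = -13/2 - 1*1 = -13/2 - 1 = -15/2)
(K(1)*z(5, -3))*((0*(-4))*2) = (-15/2*(-3))*((0*(-4))*2) = 45*(0*2)/2 = (45/2)*0 = 0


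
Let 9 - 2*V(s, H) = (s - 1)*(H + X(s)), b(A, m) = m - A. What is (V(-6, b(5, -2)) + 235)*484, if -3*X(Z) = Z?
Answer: 107448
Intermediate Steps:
X(Z) = -Z/3
V(s, H) = 9/2 - (-1 + s)*(H - s/3)/2 (V(s, H) = 9/2 - (s - 1)*(H - s/3)/2 = 9/2 - (-1 + s)*(H - s/3)/2)
(V(-6, b(5, -2)) + 235)*484 = ((9/2 + (-2 - 1*5)/2 - ⅙*(-6) + (⅙)*(-6)² - ½*(-2 - 1*5)*(-6)) + 235)*484 = ((9/2 + (-2 - 5)/2 + 1 + (⅙)*36 - ½*(-2 - 5)*(-6)) + 235)*484 = ((9/2 + (½)*(-7) + 1 + 6 - ½*(-7)*(-6)) + 235)*484 = ((9/2 - 7/2 + 1 + 6 - 21) + 235)*484 = (-13 + 235)*484 = 222*484 = 107448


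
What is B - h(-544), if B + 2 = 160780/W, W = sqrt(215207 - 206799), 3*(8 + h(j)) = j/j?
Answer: 17/3 + 40195*sqrt(2102)/1051 ≈ 1759.1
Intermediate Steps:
h(j) = -23/3 (h(j) = -8 + (j/j)/3 = -8 + (1/3)*1 = -8 + 1/3 = -23/3)
W = 2*sqrt(2102) (W = sqrt(8408) = 2*sqrt(2102) ≈ 91.695)
B = -2 + 40195*sqrt(2102)/1051 (B = -2 + 160780/((2*sqrt(2102))) = -2 + 160780*(sqrt(2102)/4204) = -2 + 40195*sqrt(2102)/1051 ≈ 1751.4)
B - h(-544) = (-2 + 40195*sqrt(2102)/1051) - 1*(-23/3) = (-2 + 40195*sqrt(2102)/1051) + 23/3 = 17/3 + 40195*sqrt(2102)/1051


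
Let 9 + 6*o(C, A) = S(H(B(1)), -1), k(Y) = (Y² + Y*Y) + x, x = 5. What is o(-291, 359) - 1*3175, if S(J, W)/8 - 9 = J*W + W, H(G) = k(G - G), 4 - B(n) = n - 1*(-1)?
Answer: -6345/2 ≈ -3172.5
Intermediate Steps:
B(n) = 3 - n (B(n) = 4 - (n - 1*(-1)) = 4 - (n + 1) = 4 - (1 + n) = 4 + (-1 - n) = 3 - n)
k(Y) = 5 + 2*Y² (k(Y) = (Y² + Y*Y) + 5 = (Y² + Y²) + 5 = 2*Y² + 5 = 5 + 2*Y²)
H(G) = 5 (H(G) = 5 + 2*(G - G)² = 5 + 2*0² = 5 + 2*0 = 5 + 0 = 5)
S(J, W) = 72 + 8*W + 8*J*W (S(J, W) = 72 + 8*(J*W + W) = 72 + 8*(W + J*W) = 72 + (8*W + 8*J*W) = 72 + 8*W + 8*J*W)
o(C, A) = 5/2 (o(C, A) = -3/2 + (72 + 8*(-1) + 8*5*(-1))/6 = -3/2 + (72 - 8 - 40)/6 = -3/2 + (⅙)*24 = -3/2 + 4 = 5/2)
o(-291, 359) - 1*3175 = 5/2 - 1*3175 = 5/2 - 3175 = -6345/2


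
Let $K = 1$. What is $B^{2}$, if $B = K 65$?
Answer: $4225$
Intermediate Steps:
$B = 65$ ($B = 1 \cdot 65 = 65$)
$B^{2} = 65^{2} = 4225$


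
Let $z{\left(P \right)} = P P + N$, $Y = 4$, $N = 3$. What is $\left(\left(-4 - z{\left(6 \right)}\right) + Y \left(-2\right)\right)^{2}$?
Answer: $2601$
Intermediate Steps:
$z{\left(P \right)} = 3 + P^{2}$ ($z{\left(P \right)} = P P + 3 = P^{2} + 3 = 3 + P^{2}$)
$\left(\left(-4 - z{\left(6 \right)}\right) + Y \left(-2\right)\right)^{2} = \left(\left(-4 - \left(3 + 6^{2}\right)\right) + 4 \left(-2\right)\right)^{2} = \left(\left(-4 - \left(3 + 36\right)\right) - 8\right)^{2} = \left(\left(-4 - 39\right) - 8\right)^{2} = \left(-43 - 8\right)^{2} = \left(-51\right)^{2} = 2601$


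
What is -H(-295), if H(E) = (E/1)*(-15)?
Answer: -4425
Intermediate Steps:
H(E) = -15*E (H(E) = (E*1)*(-15) = E*(-15) = -15*E)
-H(-295) = -(-15)*(-295) = -1*4425 = -4425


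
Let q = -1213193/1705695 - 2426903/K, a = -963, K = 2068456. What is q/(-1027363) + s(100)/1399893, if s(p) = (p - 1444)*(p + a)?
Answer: 1401397554912071549907223/1691395502257127432096760 ≈ 0.82855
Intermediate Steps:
s(p) = (-1444 + p)*(-963 + p) (s(p) = (p - 1444)*(p - 963) = (-1444 + p)*(-963 + p))
q = -6648992652593/3528155056920 (q = -1213193/1705695 - 2426903/2068456 = -6648992652593/3528155056920 ≈ -1.8846)
q/(-1027363) + s(100)/1399893 = -6648992652593/3528155056920/(-1027363) + (1390572 + 100**2 - 2407*100)/1399893 = -6648992652593/3528155056920*(-1/1027363) + (1390572 + 10000 - 240700)*(1/1399893) = 6648992652593/3624695963742501960 + 1159872*(1/1399893) = 6648992652593/3624695963742501960 + 386624/466631 = 1401397554912071549907223/1691395502257127432096760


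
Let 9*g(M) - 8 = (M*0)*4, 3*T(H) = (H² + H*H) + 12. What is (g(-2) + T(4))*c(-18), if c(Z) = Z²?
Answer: 5040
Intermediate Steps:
T(H) = 4 + 2*H²/3 (T(H) = ((H² + H*H) + 12)/3 = ((H² + H²) + 12)/3 = (2*H² + 12)/3 = (12 + 2*H²)/3 = 4 + 2*H²/3)
g(M) = 8/9 (g(M) = 8/9 + ((M*0)*4)/9 = 8/9 + (0*4)/9 = 8/9 + (⅑)*0 = 8/9 + 0 = 8/9)
(g(-2) + T(4))*c(-18) = (8/9 + (4 + (⅔)*4²))*(-18)² = (8/9 + (4 + (⅔)*16))*324 = (8/9 + (4 + 32/3))*324 = (8/9 + 44/3)*324 = (140/9)*324 = 5040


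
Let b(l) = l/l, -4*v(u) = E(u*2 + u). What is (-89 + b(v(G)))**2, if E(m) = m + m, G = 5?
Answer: 7744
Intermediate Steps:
E(m) = 2*m
v(u) = -3*u/2 (v(u) = -(u*2 + u)/2 = -(2*u + u)/2 = -3*u/2)
b(l) = 1
(-89 + b(v(G)))**2 = (-89 + 1)**2 = (-88)**2 = 7744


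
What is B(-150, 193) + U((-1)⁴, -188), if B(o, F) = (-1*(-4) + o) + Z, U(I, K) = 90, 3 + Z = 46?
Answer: -13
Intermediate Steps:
Z = 43 (Z = -3 + 46 = 43)
B(o, F) = 47 + o (B(o, F) = (-1*(-4) + o) + 43 = (4 + o) + 43 = 47 + o)
B(-150, 193) + U((-1)⁴, -188) = (47 - 150) + 90 = -103 + 90 = -13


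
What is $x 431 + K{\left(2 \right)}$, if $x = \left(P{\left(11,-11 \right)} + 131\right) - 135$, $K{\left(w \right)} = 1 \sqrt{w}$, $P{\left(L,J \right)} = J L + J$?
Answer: $-58616 + \sqrt{2} \approx -58615.0$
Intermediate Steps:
$P{\left(L,J \right)} = J + J L$
$K{\left(w \right)} = \sqrt{w}$
$x = -136$ ($x = \left(- 11 \left(1 + 11\right) + 131\right) - 135 = \left(\left(-11\right) 12 + 131\right) - 135 = \left(-132 + 131\right) - 135 = -1 - 135 = -136$)
$x 431 + K{\left(2 \right)} = \left(-136\right) 431 + \sqrt{2} = -58616 + \sqrt{2}$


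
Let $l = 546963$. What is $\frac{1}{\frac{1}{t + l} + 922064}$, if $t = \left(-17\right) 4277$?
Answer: $\frac{474254}{437292540257} \approx 1.0845 \cdot 10^{-6}$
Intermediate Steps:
$t = -72709$
$\frac{1}{\frac{1}{t + l} + 922064} = \frac{1}{\frac{1}{-72709 + 546963} + 922064} = \frac{1}{\frac{1}{474254} + 922064} = \frac{1}{\frac{437292540257}{474254}} = \frac{474254}{437292540257}$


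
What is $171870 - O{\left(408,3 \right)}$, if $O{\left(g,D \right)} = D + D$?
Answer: $171864$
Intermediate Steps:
$O{\left(g,D \right)} = 2 D$
$171870 - O{\left(408,3 \right)} = 171870 - 2 \cdot 3 = 171870 - 6 = 171864$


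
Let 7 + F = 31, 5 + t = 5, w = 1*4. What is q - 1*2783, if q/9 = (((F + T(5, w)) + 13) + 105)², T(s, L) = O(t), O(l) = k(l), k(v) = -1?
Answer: 176146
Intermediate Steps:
w = 4
t = 0 (t = -5 + 5 = 0)
O(l) = -1
T(s, L) = -1
F = 24 (F = -7 + 31 = 24)
q = 178929 (q = 9*(((24 - 1) + 13) + 105)² = 9*((23 + 13) + 105)² = 9*(36 + 105)² = 9*141² = 9*19881 = 178929)
q - 1*2783 = 178929 - 1*2783 = 178929 - 2783 = 176146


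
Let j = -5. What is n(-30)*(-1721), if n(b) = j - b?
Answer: -43025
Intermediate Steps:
n(b) = -5 - b
n(-30)*(-1721) = (-5 - 1*(-30))*(-1721) = (-5 + 30)*(-1721) = 25*(-1721) = -43025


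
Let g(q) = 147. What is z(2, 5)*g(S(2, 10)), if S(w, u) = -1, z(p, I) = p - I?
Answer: -441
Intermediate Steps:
z(2, 5)*g(S(2, 10)) = (2 - 1*5)*147 = (2 - 5)*147 = -3*147 = -441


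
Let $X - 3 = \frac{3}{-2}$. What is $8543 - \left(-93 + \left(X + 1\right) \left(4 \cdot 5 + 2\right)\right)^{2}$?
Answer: $7099$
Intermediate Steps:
$X = \frac{3}{2}$ ($X = 3 + \frac{3}{-2} = 3 + 3 \left(- \frac{1}{2}\right) = 3 - \frac{3}{2} = \frac{3}{2} \approx 1.5$)
$8543 - \left(-93 + \left(X + 1\right) \left(4 \cdot 5 + 2\right)\right)^{2} = 8543 - \left(-93 + \left(\frac{3}{2} + 1\right) \left(4 \cdot 5 + 2\right)\right)^{2} = 8543 - \left(-93 + \frac{5 \left(20 + 2\right)}{2}\right)^{2} = 8543 - \left(-93 + \frac{5}{2} \cdot 22\right)^{2} = 8543 - \left(-93 + 55\right)^{2} = 8543 - \left(-38\right)^{2} = 8543 - 1444 = 7099$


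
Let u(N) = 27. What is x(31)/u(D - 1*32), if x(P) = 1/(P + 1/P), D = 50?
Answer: 31/25974 ≈ 0.0011935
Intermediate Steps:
x(31)/u(D - 1*32) = (31/(1 + 31**2))/27 = (31/(1 + 961))*(1/27) = (31/962)*(1/27) = 31/25974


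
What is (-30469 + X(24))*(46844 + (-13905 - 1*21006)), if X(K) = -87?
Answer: -364624748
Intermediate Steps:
(-30469 + X(24))*(46844 + (-13905 - 1*21006)) = (-30469 - 87)*(46844 + (-13905 - 1*21006)) = -30556*(46844 + (-13905 - 21006)) = -30556*(46844 - 34911) = -30556*11933 = -364624748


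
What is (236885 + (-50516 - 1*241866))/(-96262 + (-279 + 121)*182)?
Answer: 55497/125018 ≈ 0.44391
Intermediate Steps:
(236885 + (-50516 - 1*241866))/(-96262 + (-279 + 121)*182) = (236885 + (-50516 - 241866))/(-96262 - 158*182) = (236885 - 292382)/(-96262 - 28756) = -55497/(-125018) = -55497*(-1/125018) = 55497/125018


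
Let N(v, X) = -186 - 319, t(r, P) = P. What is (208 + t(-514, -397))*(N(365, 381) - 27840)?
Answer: 5357205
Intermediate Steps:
N(v, X) = -505
(208 + t(-514, -397))*(N(365, 381) - 27840) = (208 - 397)*(-505 - 27840) = -189*(-28345) = 5357205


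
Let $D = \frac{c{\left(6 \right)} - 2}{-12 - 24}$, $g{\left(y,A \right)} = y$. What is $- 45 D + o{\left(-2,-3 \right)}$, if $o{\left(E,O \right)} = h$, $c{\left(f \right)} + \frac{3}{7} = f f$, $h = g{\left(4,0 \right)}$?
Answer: $\frac{1287}{28} \approx 45.964$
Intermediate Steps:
$h = 4$
$c{\left(f \right)} = - \frac{3}{7} + f^{2}$ ($c{\left(f \right)} = - \frac{3}{7} + f f = - \frac{3}{7} + f^{2}$)
$D = - \frac{235}{252}$ ($D = \frac{\left(- \frac{3}{7} + 6^{2}\right) - 2}{-12 - 24} = \frac{\left(- \frac{3}{7} + 36\right) - 2}{-36} = \left(\frac{249}{7} - 2\right) \left(- \frac{1}{36}\right) = \frac{235}{7} \left(- \frac{1}{36}\right) = - \frac{235}{252} \approx -0.93254$)
$o{\left(E,O \right)} = 4$
$- 45 D + o{\left(-2,-3 \right)} = \left(-45\right) \left(- \frac{235}{252}\right) + 4 = \frac{1175}{28} + 4 = \frac{1287}{28}$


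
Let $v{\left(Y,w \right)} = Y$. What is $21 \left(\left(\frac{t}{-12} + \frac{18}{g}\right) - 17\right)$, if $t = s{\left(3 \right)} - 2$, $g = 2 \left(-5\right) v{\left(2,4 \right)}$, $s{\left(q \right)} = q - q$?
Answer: $- \frac{1862}{5} \approx -372.4$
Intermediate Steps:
$s{\left(q \right)} = 0$
$g = -20$ ($g = 2 \left(-5\right) 2 = \left(-10\right) 2 = -20$)
$t = -2$ ($t = 0 - 2 = -2$)
$21 \left(\left(\frac{t}{-12} + \frac{18}{g}\right) - 17\right) = 21 \left(\left(- \frac{2}{-12} + \frac{18}{-20}\right) - 17\right) = 21 \left(\left(\left(-2\right) \left(- \frac{1}{12}\right) + 18 \left(- \frac{1}{20}\right)\right) - 17\right) = 21 \left(\left(\frac{1}{6} - \frac{9}{10}\right) - 17\right) = 21 \left(- \frac{11}{15} - 17\right) = 21 \left(- \frac{266}{15}\right) = - \frac{1862}{5}$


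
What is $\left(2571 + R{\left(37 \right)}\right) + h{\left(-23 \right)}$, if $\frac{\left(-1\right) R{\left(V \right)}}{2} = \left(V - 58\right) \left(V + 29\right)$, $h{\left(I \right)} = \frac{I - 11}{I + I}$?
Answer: $\frac{122906}{23} \approx 5343.7$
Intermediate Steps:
$h{\left(I \right)} = \frac{-11 + I}{2 I}$
$R{\left(V \right)} = - 2 \left(-58 + V\right) \left(29 + V\right)$ ($R{\left(V \right)} = - 2 \left(V - 58\right) \left(V + 29\right) = - 2 \left(-58 + V\right) \left(29 + V\right)$)
$\left(2571 + R{\left(37 \right)}\right) + h{\left(-23 \right)} = \left(2571 + \left(3364 - 2 \cdot 37^{2} + 58 \cdot 37\right)\right) + \frac{-11 - 23}{2 \left(-23\right)} = \left(2571 + \left(3364 - 2738 + 2146\right)\right) + \frac{1}{2} \left(- \frac{1}{23}\right) \left(-34\right) = \left(2571 + \left(3364 - 2738 + 2146\right)\right) + \frac{17}{23} = \left(2571 + 2772\right) + \frac{17}{23} = 5343 + \frac{17}{23} = \frac{122906}{23}$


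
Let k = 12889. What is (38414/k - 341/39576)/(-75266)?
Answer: -1515877315/38392815087024 ≈ -3.9483e-5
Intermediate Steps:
(38414/k - 341/39576)/(-75266) = (38414/12889 - 341/39576)/(-75266) = (38414*(1/12889) - 341*1/39576)*(-1/75266) = (38414/12889 - 341/39576)*(-1/75266) = (1515877315/510095064)*(-1/75266) = -1515877315/38392815087024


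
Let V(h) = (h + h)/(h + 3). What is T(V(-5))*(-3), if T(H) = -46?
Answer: 138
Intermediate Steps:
V(h) = 2*h/(3 + h) (V(h) = (2*h)/(3 + h) = 2*h/(3 + h))
T(V(-5))*(-3) = -46*(-3) = 138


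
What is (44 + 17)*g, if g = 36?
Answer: 2196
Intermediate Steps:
(44 + 17)*g = (44 + 17)*36 = 61*36 = 2196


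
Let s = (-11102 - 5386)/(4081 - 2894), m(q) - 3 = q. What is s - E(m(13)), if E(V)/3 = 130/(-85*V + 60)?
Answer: -161319/11870 ≈ -13.590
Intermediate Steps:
m(q) = 3 + q
s = -16488/1187 ≈ -13.890
E(V) = 390/(60 - 85*V) (E(V) = 3*(130/(-85*V + 60)) = 3*(130/(60 - 85*V)) = 390/(60 - 85*V))
s - E(m(13)) = -16488/1187 - (-78)/(-12 + 17*(3 + 13)) = -16488/1187 - (-78)/(-12 + 17*16) = -16488/1187 - (-78)/(-12 + 272) = -16488/1187 - (-78)/260 = -16488/1187 - 1*(-3/10) = -16488/1187 + 3/10 = -161319/11870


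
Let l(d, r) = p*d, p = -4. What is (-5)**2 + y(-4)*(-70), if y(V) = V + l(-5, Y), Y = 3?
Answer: -1095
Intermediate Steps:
l(d, r) = -4*d
y(V) = 20 + V (y(V) = V - 4*(-5) = V + 20 = 20 + V)
(-5)**2 + y(-4)*(-70) = (-5)**2 + (20 - 4)*(-70) = 25 + 16*(-70) = 25 - 1120 = -1095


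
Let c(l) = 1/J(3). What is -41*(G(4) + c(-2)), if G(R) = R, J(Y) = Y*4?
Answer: -2009/12 ≈ -167.42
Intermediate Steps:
J(Y) = 4*Y
c(l) = 1/12 (c(l) = 1/(4*3) = 1/12)
-41*(G(4) + c(-2)) = -41*(4 + 1/12) = -41*49/12 = -2009/12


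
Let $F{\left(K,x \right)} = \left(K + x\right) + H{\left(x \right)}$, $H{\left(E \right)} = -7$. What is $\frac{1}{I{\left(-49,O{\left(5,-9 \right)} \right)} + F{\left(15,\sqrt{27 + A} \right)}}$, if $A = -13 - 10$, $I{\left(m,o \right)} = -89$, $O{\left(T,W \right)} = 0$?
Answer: $- \frac{1}{79} \approx -0.012658$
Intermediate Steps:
$A = -23$ ($A = -13 - 10 = -23$)
$F{\left(K,x \right)} = -7 + K + x$ ($F{\left(K,x \right)} = \left(K + x\right) - 7 = -7 + K + x$)
$\frac{1}{I{\left(-49,O{\left(5,-9 \right)} \right)} + F{\left(15,\sqrt{27 + A} \right)}} = \frac{1}{-89 + \left(-7 + 15 + \sqrt{27 - 23}\right)} = \frac{1}{-89 + \left(-7 + 15 + \sqrt{4}\right)} = \frac{1}{-89 + \left(-7 + 15 + 2\right)} = \frac{1}{-89 + 10} = \frac{1}{-79} = - \frac{1}{79}$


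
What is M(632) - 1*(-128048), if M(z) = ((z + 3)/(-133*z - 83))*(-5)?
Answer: 10773833847/84139 ≈ 1.2805e+5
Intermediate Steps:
M(z) = -5*(3 + z)/(-83 - 133*z) (M(z) = ((3 + z)/(-83 - 133*z))*(-5) = -5*(3 + z)/(-83 - 133*z))
M(632) - 1*(-128048) = 5*(3 + 632)/(83 + 133*632) - 1*(-128048) = 5*635/(83 + 84056) + 128048 = 5*635/84139 + 128048 = 5*(1/84139)*635 + 128048 = 3175/84139 + 128048 = 10773833847/84139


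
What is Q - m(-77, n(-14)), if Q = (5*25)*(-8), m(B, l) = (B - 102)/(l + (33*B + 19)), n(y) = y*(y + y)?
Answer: -2130179/2130 ≈ -1000.1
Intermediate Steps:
n(y) = 2*y**2 (n(y) = y*(2*y) = 2*y**2)
m(B, l) = (-102 + B)/(19 + l + 33*B) (m(B, l) = (-102 + B)/(l + (19 + 33*B)) = (-102 + B)/(19 + l + 33*B))
Q = -1000 (Q = 125*(-8) = -1000)
Q - m(-77, n(-14)) = -1000 - (-102 - 77)/(19 + 2*(-14)**2 + 33*(-77)) = -1000 - (-179)/(19 + 2*196 - 2541) = -1000 - (-179)/(19 + 392 - 2541) = -1000 - (-179)/(-2130) = -1000 - (-1)*(-179)/2130 = -1000 - 1*179/2130 = -1000 - 179/2130 = -2130179/2130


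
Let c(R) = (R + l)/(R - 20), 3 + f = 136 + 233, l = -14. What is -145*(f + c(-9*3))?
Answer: -2500235/47 ≈ -53197.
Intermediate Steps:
f = 366 (f = -3 + (136 + 233) = -3 + 369 = 366)
c(R) = (-14 + R)/(-20 + R) (c(R) = (R - 14)/(R - 20) = (-14 + R)/(-20 + R))
-145*(f + c(-9*3)) = -145*(366 + (-14 - 9*3)/(-20 - 9*3)) = -145*(366 + (-14 - 27)/(-20 - 27)) = -145*(366 - 41/(-47)) = -145*(366 - 1/47*(-41)) = -145*(366 + 41/47) = -145*17243/47 = -2500235/47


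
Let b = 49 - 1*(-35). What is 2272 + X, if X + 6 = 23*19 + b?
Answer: 2787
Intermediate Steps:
b = 84 (b = 49 + 35 = 84)
X = 515 (X = -6 + (23*19 + 84) = -6 + (437 + 84) = -6 + 521 = 515)
2272 + X = 2272 + 515 = 2787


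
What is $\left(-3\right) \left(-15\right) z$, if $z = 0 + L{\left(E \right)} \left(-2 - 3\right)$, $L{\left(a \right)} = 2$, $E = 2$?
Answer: $-450$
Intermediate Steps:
$z = -10$ ($z = 0 + 2 \left(-2 - 3\right) = 0 + 2 \left(-5\right) = 0 - 10 = -10$)
$\left(-3\right) \left(-15\right) z = \left(-3\right) \left(-15\right) \left(-10\right) = 45 \left(-10\right) = -450$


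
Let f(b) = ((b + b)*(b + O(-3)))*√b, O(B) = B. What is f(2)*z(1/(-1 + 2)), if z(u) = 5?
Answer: -20*√2 ≈ -28.284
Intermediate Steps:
f(b) = 2*b^(3/2)*(-3 + b) (f(b) = ((b + b)*(b - 3))*√b = ((2*b)*(-3 + b))*√b = (2*b*(-3 + b))*√b = 2*b^(3/2)*(-3 + b))
f(2)*z(1/(-1 + 2)) = (2*2^(3/2)*(-3 + 2))*5 = (2*(2*√2)*(-1))*5 = -4*√2*5 = -20*√2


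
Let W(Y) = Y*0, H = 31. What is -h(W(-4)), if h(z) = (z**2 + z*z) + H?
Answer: -31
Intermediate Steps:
W(Y) = 0
h(z) = 31 + 2*z**2 (h(z) = (z**2 + z*z) + 31 = (z**2 + z**2) + 31 = 2*z**2 + 31 = 31 + 2*z**2)
-h(W(-4)) = -(31 + 2*0**2) = -(31 + 2*0) = -(31 + 0) = -1*31 = -31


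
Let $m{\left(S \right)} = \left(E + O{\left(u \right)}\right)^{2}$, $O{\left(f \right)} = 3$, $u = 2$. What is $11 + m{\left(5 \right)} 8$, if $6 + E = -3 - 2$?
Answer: $523$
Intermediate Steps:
$E = -11$ ($E = -6 - 5 = -11$)
$m{\left(S \right)} = 64$ ($m{\left(S \right)} = \left(-11 + 3\right)^{2} = \left(-8\right)^{2} = 64$)
$11 + m{\left(5 \right)} 8 = 11 + 64 \cdot 8 = 11 + 512 = 523$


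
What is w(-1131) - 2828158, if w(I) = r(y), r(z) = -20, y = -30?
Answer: -2828178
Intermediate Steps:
w(I) = -20
w(-1131) - 2828158 = -20 - 2828158 = -2828178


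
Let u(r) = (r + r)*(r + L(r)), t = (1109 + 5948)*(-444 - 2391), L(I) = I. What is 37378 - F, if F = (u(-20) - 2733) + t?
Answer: 20045106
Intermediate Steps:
t = -20006595 (t = 7057*(-2835) = -20006595)
u(r) = 4*r² (u(r) = (r + r)*(r + r) = (2*r)*(2*r) = 4*r²)
F = -20007728 (F = (4*(-20)² - 2733) - 20006595 = (4*400 - 2733) - 20006595 = (1600 - 2733) - 20006595 = -1133 - 20006595 = -20007728)
37378 - F = 37378 - 1*(-20007728) = 37378 + 20007728 = 20045106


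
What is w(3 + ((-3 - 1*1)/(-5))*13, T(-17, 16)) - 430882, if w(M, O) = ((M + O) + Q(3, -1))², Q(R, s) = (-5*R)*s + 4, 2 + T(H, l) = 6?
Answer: -10738926/25 ≈ -4.2956e+5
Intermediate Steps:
T(H, l) = 4 (T(H, l) = -2 + 6 = 4)
Q(R, s) = 4 - 5*R*s (Q(R, s) = -5*R*s + 4 = 4 - 5*R*s)
w(M, O) = (19 + M + O)² (w(M, O) = ((M + O) + (4 - 5*3*(-1)))² = ((M + O) + (4 + 15))² = ((M + O) + 19)² = (19 + M + O)²)
w(3 + ((-3 - 1*1)/(-5))*13, T(-17, 16)) - 430882 = (19 + (3 + ((-3 - 1*1)/(-5))*13) + 4)² - 430882 = (19 + (3 + ((-3 - 1)*(-⅕))*13) + 4)² - 430882 = (19 + (3 - 4*(-⅕)*13) + 4)² - 430882 = (19 + (3 + (⅘)*13) + 4)² - 430882 = (19 + (3 + 52/5) + 4)² - 430882 = (19 + 67/5 + 4)² - 430882 = (182/5)² - 430882 = 33124/25 - 430882 = -10738926/25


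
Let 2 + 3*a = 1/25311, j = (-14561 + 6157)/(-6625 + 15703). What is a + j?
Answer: -182946395/114886629 ≈ -1.5924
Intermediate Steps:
j = -4202/4539 (j = -8404/9078 = -8404*1/9078 = -4202/4539 ≈ -0.92575)
a = -50621/75933 (a = -⅔ + (⅓)/25311 = -⅔ + (⅓)*(1/25311) = -⅔ + 1/75933 = -50621/75933 ≈ -0.66665)
a + j = -50621/75933 - 4202/4539 = -182946395/114886629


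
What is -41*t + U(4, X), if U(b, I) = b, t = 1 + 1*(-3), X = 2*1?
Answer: 86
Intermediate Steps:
X = 2
t = -2 (t = 1 - 3 = -2)
-41*t + U(4, X) = -41*(-2) + 4 = 82 + 4 = 86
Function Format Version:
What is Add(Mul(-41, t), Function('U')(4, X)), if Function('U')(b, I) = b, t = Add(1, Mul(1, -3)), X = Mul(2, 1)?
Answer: 86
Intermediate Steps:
X = 2
t = -2 (t = Add(1, -3) = -2)
Add(Mul(-41, t), Function('U')(4, X)) = Add(Mul(-41, -2), 4) = Add(82, 4) = 86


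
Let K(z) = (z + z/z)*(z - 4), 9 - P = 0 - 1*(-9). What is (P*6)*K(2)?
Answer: 0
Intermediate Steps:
P = 0 (P = 9 - (0 - 1*(-9)) = 9 - (0 + 9) = 9 - 1*9 = 9 - 9 = 0)
K(z) = (1 + z)*(-4 + z) (K(z) = (z + 1)*(-4 + z) = (1 + z)*(-4 + z))
(P*6)*K(2) = (0*6)*(-4 + 2² - 3*2) = 0*(-4 + 4 - 6) = 0*(-6) = 0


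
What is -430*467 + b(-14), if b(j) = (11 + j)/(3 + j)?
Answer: -2208907/11 ≈ -2.0081e+5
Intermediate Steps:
b(j) = (11 + j)/(3 + j)
-430*467 + b(-14) = -430*467 + (11 - 14)/(3 - 14) = -200810 - 3/(-11) = -200810 - 1/11*(-3) = -200810 + 3/11 = -2208907/11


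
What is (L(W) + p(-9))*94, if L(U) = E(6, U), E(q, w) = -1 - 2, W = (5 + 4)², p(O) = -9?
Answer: -1128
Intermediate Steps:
W = 81 (W = 9² = 81)
E(q, w) = -3
L(U) = -3
(L(W) + p(-9))*94 = (-3 - 9)*94 = -12*94 = -1128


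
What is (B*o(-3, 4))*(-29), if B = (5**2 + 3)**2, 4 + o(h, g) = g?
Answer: 0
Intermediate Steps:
o(h, g) = -4 + g
B = 784 (B = (25 + 3)**2 = 28**2 = 784)
(B*o(-3, 4))*(-29) = (784*(-4 + 4))*(-29) = (784*0)*(-29) = 0*(-29) = 0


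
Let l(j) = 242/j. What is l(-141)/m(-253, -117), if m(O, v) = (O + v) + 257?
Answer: 242/15933 ≈ 0.015189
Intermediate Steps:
m(O, v) = 257 + O + v
l(-141)/m(-253, -117) = (242/(-141))/(257 - 253 - 117) = (242*(-1/141))/(-113) = -242/141*(-1/113) = 242/15933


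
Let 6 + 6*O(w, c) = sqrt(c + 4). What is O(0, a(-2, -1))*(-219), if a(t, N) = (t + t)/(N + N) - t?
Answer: 219 - 73*sqrt(2) ≈ 115.76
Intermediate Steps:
a(t, N) = -t + t/N (a(t, N) = (2*t)/((2*N)) - t = (2*t)*(1/(2*N)) - t = t/N - t = -t + t/N)
O(w, c) = -1 + sqrt(4 + c)/6 (O(w, c) = -1 + sqrt(c + 4)/6 = -1 + sqrt(4 + c)/6)
O(0, a(-2, -1))*(-219) = (-1 + sqrt(4 + (-1*(-2) - 2/(-1)))/6)*(-219) = (-1 + sqrt(4 + (2 - 2*(-1)))/6)*(-219) = (-1 + sqrt(4 + (2 + 2))/6)*(-219) = (-1 + sqrt(4 + 4)/6)*(-219) = (-1 + sqrt(8)/6)*(-219) = (-1 + (2*sqrt(2))/6)*(-219) = (-1 + sqrt(2)/3)*(-219) = 219 - 73*sqrt(2)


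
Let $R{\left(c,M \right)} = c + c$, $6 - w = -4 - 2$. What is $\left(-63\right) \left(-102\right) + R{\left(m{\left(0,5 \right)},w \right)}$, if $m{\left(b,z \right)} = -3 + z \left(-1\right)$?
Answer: $6410$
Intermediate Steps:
$m{\left(b,z \right)} = -3 - z$
$w = 12$ ($w = 6 - \left(-4 - 2\right) = 6 - -6 = 6 + 6 = 12$)
$R{\left(c,M \right)} = 2 c$
$\left(-63\right) \left(-102\right) + R{\left(m{\left(0,5 \right)},w \right)} = \left(-63\right) \left(-102\right) + 2 \left(-3 - 5\right) = 6426 + 2 \left(-3 - 5\right) = 6426 + 2 \left(-8\right) = 6426 - 16 = 6410$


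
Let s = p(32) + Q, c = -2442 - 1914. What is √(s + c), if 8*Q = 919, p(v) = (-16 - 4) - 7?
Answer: I*√68290/4 ≈ 65.331*I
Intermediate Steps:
c = -4356
p(v) = -27 (p(v) = -20 - 7 = -27)
Q = 919/8 (Q = (⅛)*919 = 919/8 ≈ 114.88)
s = 703/8 (s = -27 + 919/8 = 703/8 ≈ 87.875)
√(s + c) = √(703/8 - 4356) = √(-34145/8) = I*√68290/4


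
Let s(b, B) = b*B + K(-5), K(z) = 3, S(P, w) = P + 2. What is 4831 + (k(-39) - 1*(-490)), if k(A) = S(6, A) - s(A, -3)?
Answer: 5209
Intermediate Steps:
S(P, w) = 2 + P
s(b, B) = 3 + B*b (s(b, B) = b*B + 3 = B*b + 3 = 3 + B*b)
k(A) = 5 + 3*A (k(A) = (2 + 6) - (3 - 3*A) = 8 + (-3 + 3*A) = 5 + 3*A)
4831 + (k(-39) - 1*(-490)) = 4831 + ((5 + 3*(-39)) - 1*(-490)) = 4831 + ((5 - 117) + 490) = 4831 + (-112 + 490) = 4831 + 378 = 5209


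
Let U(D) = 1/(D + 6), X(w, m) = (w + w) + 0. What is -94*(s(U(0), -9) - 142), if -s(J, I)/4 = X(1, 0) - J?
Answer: 42112/3 ≈ 14037.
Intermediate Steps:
X(w, m) = 2*w (X(w, m) = 2*w + 0 = 2*w)
U(D) = 1/(6 + D)
s(J, I) = -8 + 4*J (s(J, I) = -4*(2*1 - J) = -4*(2 - J) = -8 + 4*J)
-94*(s(U(0), -9) - 142) = -94*((-8 + 4/(6 + 0)) - 142) = -94*((-8 + 4/6) - 142) = -94*((-8 + 4*(⅙)) - 142) = -94*((-8 + ⅔) - 142) = -94*(-22/3 - 142) = -94*(-448/3) = 42112/3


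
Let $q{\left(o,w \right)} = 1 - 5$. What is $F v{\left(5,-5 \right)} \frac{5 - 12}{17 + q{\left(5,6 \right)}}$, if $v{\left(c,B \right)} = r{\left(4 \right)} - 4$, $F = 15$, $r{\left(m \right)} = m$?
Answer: $0$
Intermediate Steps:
$q{\left(o,w \right)} = -4$ ($q{\left(o,w \right)} = 1 - 5 = -4$)
$v{\left(c,B \right)} = 0$ ($v{\left(c,B \right)} = 4 - 4 = 0$)
$F v{\left(5,-5 \right)} \frac{5 - 12}{17 + q{\left(5,6 \right)}} = 15 \cdot 0 \frac{5 - 12}{17 - 4} = 0 \left(- \frac{7}{13}\right) = 0$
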